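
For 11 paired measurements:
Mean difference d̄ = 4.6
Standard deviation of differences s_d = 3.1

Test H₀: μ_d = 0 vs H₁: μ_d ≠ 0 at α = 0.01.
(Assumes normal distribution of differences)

Answer: t = 4.9214, reject H₀

Derivation:
df = n - 1 = 10
SE = s_d/√n = 3.1/√11 = 0.9347
t = d̄/SE = 4.6/0.9347 = 4.9214
Critical value: t_{0.005,10} = ±3.169
p-value ≈ 0.0006
Decision: reject H₀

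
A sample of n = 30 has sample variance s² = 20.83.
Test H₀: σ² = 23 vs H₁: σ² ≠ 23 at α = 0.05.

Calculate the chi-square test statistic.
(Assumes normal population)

Answer: χ² = 26.2639, fail to reject H₀

Derivation:
df = n - 1 = 29
χ² = (n-1)s²/σ₀² = 29×20.83/23 = 26.2639
Critical values: χ²_{0.975,29} = 16.047, χ²_{0.025,29} = 45.722
Rejection region: χ² < 16.047 or χ² > 45.722
Decision: fail to reject H₀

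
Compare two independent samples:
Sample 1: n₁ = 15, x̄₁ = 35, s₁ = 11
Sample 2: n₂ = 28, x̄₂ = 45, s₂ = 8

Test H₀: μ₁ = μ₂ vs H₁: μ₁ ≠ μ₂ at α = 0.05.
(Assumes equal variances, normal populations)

Answer: t = -3.4209, reject H₀

Derivation:
Pooled variance: s²_p = [14×11² + 27×8²]/(41) = 83.4634
s_p = 9.1358
SE = s_p×√(1/n₁ + 1/n₂) = 9.1358×√(1/15 + 1/28) = 2.9232
t = (x̄₁ - x̄₂)/SE = (35 - 45)/2.9232 = -3.4209
df = 41, t-critical = ±2.020
Decision: reject H₀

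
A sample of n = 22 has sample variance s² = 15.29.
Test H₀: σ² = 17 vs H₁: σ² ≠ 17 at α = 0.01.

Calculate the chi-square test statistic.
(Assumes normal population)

Answer: χ² = 18.8876, fail to reject H₀

Derivation:
df = n - 1 = 21
χ² = (n-1)s²/σ₀² = 21×15.29/17 = 18.8876
Critical values: χ²_{0.995,21} = 8.034, χ²_{0.005,21} = 41.401
Rejection region: χ² < 8.034 or χ² > 41.401
Decision: fail to reject H₀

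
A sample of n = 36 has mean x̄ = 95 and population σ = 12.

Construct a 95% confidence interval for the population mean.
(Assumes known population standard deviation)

Answer: (91.0800, 98.9200)

Derivation:
Confidence level: 95%, α = 0.05
z_0.025 = 1.960
SE = σ/√n = 12/√36 = 2.0000
Margin of error = 1.960 × 2.0000 = 3.9200
CI: x̄ ± margin = 95 ± 3.9200
CI: (91.0800, 98.9200)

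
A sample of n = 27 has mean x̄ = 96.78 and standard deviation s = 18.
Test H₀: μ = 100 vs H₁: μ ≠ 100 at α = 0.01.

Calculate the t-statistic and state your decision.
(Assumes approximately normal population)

df = n - 1 = 26
SE = s/√n = 18/√27 = 3.4641
t = (x̄ - μ₀)/SE = (96.78 - 100)/3.4641 = -0.9295
Critical value: t_{0.005,26} = ±2.779
p-value ≈ 0.3612
Decision: fail to reject H₀

Answer: t = -0.9295, fail to reject H₀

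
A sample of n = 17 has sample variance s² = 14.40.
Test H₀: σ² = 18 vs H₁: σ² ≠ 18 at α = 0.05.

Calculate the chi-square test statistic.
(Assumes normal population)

Answer: χ² = 12.8000, fail to reject H₀

Derivation:
df = n - 1 = 16
χ² = (n-1)s²/σ₀² = 16×14.40/18 = 12.8000
Critical values: χ²_{0.975,16} = 6.908, χ²_{0.025,16} = 28.845
Rejection region: χ² < 6.908 or χ² > 28.845
Decision: fail to reject H₀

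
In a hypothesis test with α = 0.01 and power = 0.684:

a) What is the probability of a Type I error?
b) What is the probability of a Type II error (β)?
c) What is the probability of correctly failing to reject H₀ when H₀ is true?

a) Type I error probability = α = 0.01
b) Power = P(reject H₀ | H₁ true) = 1 - β = 0.684, so Type II error probability = β = 1 - Power = 0.316
c) P(fail to reject H₀ | H₀ true) = 1 - α = 0.99

Answer: a) 0.01, b) 0.316, c) 0.99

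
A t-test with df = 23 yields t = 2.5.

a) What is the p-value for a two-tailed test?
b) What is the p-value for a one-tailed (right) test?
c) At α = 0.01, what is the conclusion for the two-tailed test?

Answer: a) 0.0200, b) 0.0100, c) fail to reject H₀

Derivation:
Using t-distribution with df = 23:
a) Two-tailed: p = 2×P(T > 2.5) = 0.0200
b) One-tailed: p = P(T > 2.5) = 0.0100
c) 0.0200 ≥ 0.01, fail to reject H₀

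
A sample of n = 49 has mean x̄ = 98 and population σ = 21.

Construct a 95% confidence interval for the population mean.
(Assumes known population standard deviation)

Confidence level: 95%, α = 0.05
z_0.025 = 1.960
SE = σ/√n = 21/√49 = 3.0000
Margin of error = 1.960 × 3.0000 = 5.8800
CI: x̄ ± margin = 98 ± 5.8800
CI: (92.1200, 103.8800)

Answer: (92.1200, 103.8800)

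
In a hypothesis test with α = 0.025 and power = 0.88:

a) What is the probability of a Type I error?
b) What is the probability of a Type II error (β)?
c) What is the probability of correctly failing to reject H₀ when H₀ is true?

a) Type I error probability = α = 0.025
b) Power = P(reject H₀ | H₁ true) = 1 - β = 0.88, so Type II error probability = β = 1 - Power = 0.12
c) P(fail to reject H₀ | H₀ true) = 1 - α = 0.975

Answer: a) 0.025, b) 0.12, c) 0.975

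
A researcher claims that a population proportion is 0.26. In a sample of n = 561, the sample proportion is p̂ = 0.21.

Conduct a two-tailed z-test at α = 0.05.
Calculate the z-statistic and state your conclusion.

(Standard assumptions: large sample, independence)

H₀: p = 0.26, H₁: p ≠ 0.26
Standard error: SE = √(p₀(1-p₀)/n) = √(0.26×0.74/561) = 0.018519
z-statistic: z = (p̂ - p₀)/SE = (0.21 - 0.26)/0.018519 = -2.6999
Critical value: z_0.025 = ±1.960
p-value = 0.0069
Decision: reject H₀ at α = 0.05

Answer: z = -2.6999, reject H₀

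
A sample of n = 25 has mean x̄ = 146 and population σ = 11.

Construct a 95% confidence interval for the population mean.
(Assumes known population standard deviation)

Answer: (141.6880, 150.3120)

Derivation:
Confidence level: 95%, α = 0.05
z_0.025 = 1.960
SE = σ/√n = 11/√25 = 2.2000
Margin of error = 1.960 × 2.2000 = 4.3120
CI: x̄ ± margin = 146 ± 4.3120
CI: (141.6880, 150.3120)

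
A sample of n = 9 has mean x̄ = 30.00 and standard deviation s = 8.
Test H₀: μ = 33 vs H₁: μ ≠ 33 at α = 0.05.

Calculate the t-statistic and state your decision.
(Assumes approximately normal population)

df = n - 1 = 8
SE = s/√n = 8/√9 = 2.6667
t = (x̄ - μ₀)/SE = (30.00 - 33)/2.6667 = -1.1250
Critical value: t_{0.025,8} = ±2.306
p-value ≈ 0.2932
Decision: fail to reject H₀

Answer: t = -1.1250, fail to reject H₀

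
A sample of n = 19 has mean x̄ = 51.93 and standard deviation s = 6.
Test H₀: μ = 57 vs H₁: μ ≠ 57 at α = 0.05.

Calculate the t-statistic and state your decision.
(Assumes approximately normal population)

df = n - 1 = 18
SE = s/√n = 6/√19 = 1.3765
t = (x̄ - μ₀)/SE = (51.93 - 57)/1.3765 = -3.6833
Critical value: t_{0.025,18} = ±2.101
p-value ≈ 0.0017
Decision: reject H₀

Answer: t = -3.6833, reject H₀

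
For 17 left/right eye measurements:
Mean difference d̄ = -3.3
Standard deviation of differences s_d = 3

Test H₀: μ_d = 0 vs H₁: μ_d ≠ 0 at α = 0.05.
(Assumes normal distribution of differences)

Answer: t = -4.5355, reject H₀

Derivation:
df = n - 1 = 16
SE = s_d/√n = 3/√17 = 0.7276
t = d̄/SE = -3.3/0.7276 = -4.5355
Critical value: t_{0.025,16} = ±2.120
p-value ≈ 0.0003
Decision: reject H₀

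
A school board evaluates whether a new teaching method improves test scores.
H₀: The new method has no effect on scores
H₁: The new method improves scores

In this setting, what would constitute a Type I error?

Answer: Concluding the new method improves scores when it actually doesn't

Derivation:
Type I error (α): Rejecting H₀ when H₀ is true
Type II error (β): Failing to reject H₀ when H₁ is true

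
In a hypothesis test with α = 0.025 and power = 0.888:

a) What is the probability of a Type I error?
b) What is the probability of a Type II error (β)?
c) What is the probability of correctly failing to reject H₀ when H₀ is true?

a) Type I error probability = α = 0.025
b) Power = P(reject H₀ | H₁ true) = 1 - β = 0.888, so Type II error probability = β = 1 - Power = 0.112
c) P(fail to reject H₀ | H₀ true) = 1 - α = 0.975

Answer: a) 0.025, b) 0.112, c) 0.975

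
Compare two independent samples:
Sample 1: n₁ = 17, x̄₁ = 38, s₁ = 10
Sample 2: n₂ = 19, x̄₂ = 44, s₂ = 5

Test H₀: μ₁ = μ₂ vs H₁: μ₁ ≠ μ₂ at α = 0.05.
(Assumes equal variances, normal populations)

Answer: t = -2.3145, reject H₀

Derivation:
Pooled variance: s²_p = [16×10² + 18×5²]/(34) = 60.2941
s_p = 7.7649
SE = s_p×√(1/n₁ + 1/n₂) = 7.7649×√(1/17 + 1/19) = 2.5923
t = (x̄₁ - x̄₂)/SE = (38 - 44)/2.5923 = -2.3145
df = 34, t-critical = ±2.032
Decision: reject H₀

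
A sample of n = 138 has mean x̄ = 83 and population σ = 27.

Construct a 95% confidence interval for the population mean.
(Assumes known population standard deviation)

Answer: (78.4951, 87.5049)

Derivation:
Confidence level: 95%, α = 0.05
z_0.025 = 1.960
SE = σ/√n = 27/√138 = 2.2984
Margin of error = 1.960 × 2.2984 = 4.5049
CI: x̄ ± margin = 83 ± 4.5049
CI: (78.4951, 87.5049)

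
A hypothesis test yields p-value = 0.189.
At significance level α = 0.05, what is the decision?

Answer: fail to reject H₀

Derivation:
Compare p-value to α:
0.189 ≥ 0.05
Decision: fail to reject H₀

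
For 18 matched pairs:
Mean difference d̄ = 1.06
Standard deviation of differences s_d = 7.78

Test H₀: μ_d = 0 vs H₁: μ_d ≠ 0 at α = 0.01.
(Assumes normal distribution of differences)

df = n - 1 = 17
SE = s_d/√n = 7.78/√18 = 1.8338
t = d̄/SE = 1.06/1.8338 = 0.5780
Critical value: t_{0.005,17} = ±2.898
p-value ≈ 0.5708
Decision: fail to reject H₀

Answer: t = 0.5780, fail to reject H₀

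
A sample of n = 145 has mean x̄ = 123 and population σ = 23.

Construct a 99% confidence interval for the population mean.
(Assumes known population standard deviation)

Confidence level: 99%, α = 0.01
z_0.005 = 2.576
SE = σ/√n = 23/√145 = 1.9100
Margin of error = 2.576 × 1.9100 = 4.9202
CI: x̄ ± margin = 123 ± 4.9202
CI: (118.0798, 127.9202)

Answer: (118.0798, 127.9202)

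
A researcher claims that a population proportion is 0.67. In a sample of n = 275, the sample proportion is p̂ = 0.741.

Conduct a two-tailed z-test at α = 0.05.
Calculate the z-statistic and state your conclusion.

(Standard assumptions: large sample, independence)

Answer: z = 2.5040, reject H₀

Derivation:
H₀: p = 0.67, H₁: p ≠ 0.67
Standard error: SE = √(p₀(1-p₀)/n) = √(0.67×0.33/275) = 0.028355
z-statistic: z = (p̂ - p₀)/SE = (0.741 - 0.67)/0.028355 = 2.5040
Critical value: z_0.025 = ±1.960
p-value = 0.0123
Decision: reject H₀ at α = 0.05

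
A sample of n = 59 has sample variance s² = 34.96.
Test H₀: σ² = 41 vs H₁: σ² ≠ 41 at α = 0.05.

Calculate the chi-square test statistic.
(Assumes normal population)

df = n - 1 = 58
χ² = (n-1)s²/σ₀² = 58×34.96/41 = 49.4556
Critical values: χ²_{0.975,58} = 38.844, χ²_{0.025,58} = 80.936
Rejection region: χ² < 38.844 or χ² > 80.936
Decision: fail to reject H₀

Answer: χ² = 49.4556, fail to reject H₀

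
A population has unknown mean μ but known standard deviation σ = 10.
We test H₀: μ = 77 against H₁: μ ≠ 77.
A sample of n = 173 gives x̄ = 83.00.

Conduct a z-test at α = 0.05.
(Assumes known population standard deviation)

Answer: z = 7.8916, reject H₀

Derivation:
Standard error: SE = σ/√n = 10/√173 = 0.7603
z-statistic: z = (x̄ - μ₀)/SE = (83.00 - 77)/0.7603 = 7.8916
Critical value: ±1.960
p-value < 0.0001
Decision: reject H₀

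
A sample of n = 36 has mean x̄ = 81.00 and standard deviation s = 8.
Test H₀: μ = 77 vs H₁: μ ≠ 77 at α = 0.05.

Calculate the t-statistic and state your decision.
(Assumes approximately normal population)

Answer: t = 3.0001, reject H₀

Derivation:
df = n - 1 = 35
SE = s/√n = 8/√36 = 1.3333
t = (x̄ - μ₀)/SE = (81.00 - 77)/1.3333 = 3.0001
Critical value: t_{0.025,35} = ±2.030
p-value ≈ 0.0049
Decision: reject H₀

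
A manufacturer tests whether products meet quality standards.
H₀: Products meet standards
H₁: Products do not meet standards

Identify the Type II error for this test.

Answer: Accepting products as meeting standards when they don't

Derivation:
A Type I error (probability α) occurs when we reject a true H₀.
A Type II error (probability β) occurs when we fail to reject a false H₀.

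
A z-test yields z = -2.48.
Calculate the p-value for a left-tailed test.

For z = -2.48:
p = P(Z < -2.48) = Φ(-2.48) = 0.0066

Answer: p-value ≈ 0.0066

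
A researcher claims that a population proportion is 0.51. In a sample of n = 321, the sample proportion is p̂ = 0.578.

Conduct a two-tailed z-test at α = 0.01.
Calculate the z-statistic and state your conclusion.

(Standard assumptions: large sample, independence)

Answer: z = 2.4371, fail to reject H₀

Derivation:
H₀: p = 0.51, H₁: p ≠ 0.51
Standard error: SE = √(p₀(1-p₀)/n) = √(0.51×0.49/321) = 0.027902
z-statistic: z = (p̂ - p₀)/SE = (0.578 - 0.51)/0.027902 = 2.4371
Critical value: z_0.005 = ±2.576
p-value = 0.0148
Decision: fail to reject H₀ at α = 0.01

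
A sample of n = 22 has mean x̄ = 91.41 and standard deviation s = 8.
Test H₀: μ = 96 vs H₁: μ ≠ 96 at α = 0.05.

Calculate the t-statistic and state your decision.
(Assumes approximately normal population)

df = n - 1 = 21
SE = s/√n = 8/√22 = 1.7056
t = (x̄ - μ₀)/SE = (91.41 - 96)/1.7056 = -2.6911
Critical value: t_{0.025,21} = ±2.080
p-value ≈ 0.0137
Decision: reject H₀

Answer: t = -2.6911, reject H₀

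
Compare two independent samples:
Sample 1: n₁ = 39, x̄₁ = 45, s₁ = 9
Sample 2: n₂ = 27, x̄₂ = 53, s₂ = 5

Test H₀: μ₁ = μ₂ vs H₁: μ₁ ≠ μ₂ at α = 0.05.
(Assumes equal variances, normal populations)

Answer: t = -4.1867, reject H₀

Derivation:
Pooled variance: s²_p = [38×9² + 26×5²]/(64) = 58.2500
s_p = 7.6322
SE = s_p×√(1/n₁ + 1/n₂) = 7.6322×√(1/39 + 1/27) = 1.9108
t = (x̄₁ - x̄₂)/SE = (45 - 53)/1.9108 = -4.1867
df = 64, t-critical = ±1.998
Decision: reject H₀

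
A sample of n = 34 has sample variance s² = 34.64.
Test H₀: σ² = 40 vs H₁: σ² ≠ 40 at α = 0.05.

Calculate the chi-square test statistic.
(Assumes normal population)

df = n - 1 = 33
χ² = (n-1)s²/σ₀² = 33×34.64/40 = 28.5780
Critical values: χ²_{0.975,33} = 19.047, χ²_{0.025,33} = 50.725
Rejection region: χ² < 19.047 or χ² > 50.725
Decision: fail to reject H₀

Answer: χ² = 28.5780, fail to reject H₀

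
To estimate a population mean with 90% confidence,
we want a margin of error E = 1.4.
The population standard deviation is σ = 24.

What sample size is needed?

Answer: n = 796

Derivation:
z_0.05 = 1.645
n = (z×σ/E)² = (1.645×24/1.4)²
n = 795.2400
Round up: n = 796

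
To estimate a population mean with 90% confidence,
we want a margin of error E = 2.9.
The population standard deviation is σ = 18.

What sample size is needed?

z_0.05 = 1.645
n = (z×σ/E)² = (1.645×18/2.9)²
n = 104.2511
Round up: n = 105

Answer: n = 105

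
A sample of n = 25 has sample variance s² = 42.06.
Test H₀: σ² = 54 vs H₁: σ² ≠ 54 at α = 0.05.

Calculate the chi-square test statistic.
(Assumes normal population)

df = n - 1 = 24
χ² = (n-1)s²/σ₀² = 24×42.06/54 = 18.6933
Critical values: χ²_{0.975,24} = 12.401, χ²_{0.025,24} = 39.364
Rejection region: χ² < 12.401 or χ² > 39.364
Decision: fail to reject H₀

Answer: χ² = 18.6933, fail to reject H₀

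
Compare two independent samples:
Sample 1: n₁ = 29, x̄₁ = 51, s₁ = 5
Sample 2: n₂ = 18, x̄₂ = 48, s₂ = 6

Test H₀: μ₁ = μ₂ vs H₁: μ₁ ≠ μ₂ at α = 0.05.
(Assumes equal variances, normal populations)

Answer: t = 1.8516, fail to reject H₀

Derivation:
Pooled variance: s²_p = [28×5² + 17×6²]/(45) = 29.1556
s_p = 5.3996
SE = s_p×√(1/n₁ + 1/n₂) = 5.3996×√(1/29 + 1/18) = 1.6202
t = (x̄₁ - x̄₂)/SE = (51 - 48)/1.6202 = 1.8516
df = 45, t-critical = ±2.014
Decision: fail to reject H₀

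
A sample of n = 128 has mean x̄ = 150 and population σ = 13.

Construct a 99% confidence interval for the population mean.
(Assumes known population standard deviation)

Confidence level: 99%, α = 0.01
z_0.005 = 2.576
SE = σ/√n = 13/√128 = 1.1490
Margin of error = 2.576 × 1.1490 = 2.9598
CI: x̄ ± margin = 150 ± 2.9598
CI: (147.0402, 152.9598)

Answer: (147.0402, 152.9598)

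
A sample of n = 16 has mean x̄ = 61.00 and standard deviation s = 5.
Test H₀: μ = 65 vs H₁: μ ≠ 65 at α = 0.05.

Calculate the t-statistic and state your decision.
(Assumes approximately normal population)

Answer: t = -3.2000, reject H₀

Derivation:
df = n - 1 = 15
SE = s/√n = 5/√16 = 1.2500
t = (x̄ - μ₀)/SE = (61.00 - 65)/1.2500 = -3.2000
Critical value: t_{0.025,15} = ±2.131
p-value ≈ 0.0060
Decision: reject H₀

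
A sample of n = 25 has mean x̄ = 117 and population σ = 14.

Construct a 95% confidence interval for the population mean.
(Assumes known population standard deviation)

Confidence level: 95%, α = 0.05
z_0.025 = 1.960
SE = σ/√n = 14/√25 = 2.8000
Margin of error = 1.960 × 2.8000 = 5.4880
CI: x̄ ± margin = 117 ± 5.4880
CI: (111.5120, 122.4880)

Answer: (111.5120, 122.4880)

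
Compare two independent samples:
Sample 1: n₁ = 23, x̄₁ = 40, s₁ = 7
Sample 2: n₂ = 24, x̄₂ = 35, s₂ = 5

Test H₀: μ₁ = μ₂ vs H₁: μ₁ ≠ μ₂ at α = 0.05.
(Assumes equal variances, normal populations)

Answer: t = 2.8273, reject H₀

Derivation:
Pooled variance: s²_p = [22×7² + 23×5²]/(45) = 36.7333
s_p = 6.0608
SE = s_p×√(1/n₁ + 1/n₂) = 6.0608×√(1/23 + 1/24) = 1.7685
t = (x̄₁ - x̄₂)/SE = (40 - 35)/1.7685 = 2.8273
df = 45, t-critical = ±2.014
Decision: reject H₀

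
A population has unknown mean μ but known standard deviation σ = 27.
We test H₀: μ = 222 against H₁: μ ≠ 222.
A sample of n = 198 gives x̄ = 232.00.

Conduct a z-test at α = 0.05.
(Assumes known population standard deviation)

Answer: z = 5.2116, reject H₀

Derivation:
Standard error: SE = σ/√n = 27/√198 = 1.9188
z-statistic: z = (x̄ - μ₀)/SE = (232.00 - 222)/1.9188 = 5.2116
Critical value: ±1.960
p-value < 0.0001
Decision: reject H₀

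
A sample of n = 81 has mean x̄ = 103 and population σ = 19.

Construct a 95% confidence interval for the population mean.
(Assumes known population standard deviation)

Confidence level: 95%, α = 0.05
z_0.025 = 1.960
SE = σ/√n = 19/√81 = 2.1111
Margin of error = 1.960 × 2.1111 = 4.1378
CI: x̄ ± margin = 103 ± 4.1378
CI: (98.8622, 107.1378)

Answer: (98.8622, 107.1378)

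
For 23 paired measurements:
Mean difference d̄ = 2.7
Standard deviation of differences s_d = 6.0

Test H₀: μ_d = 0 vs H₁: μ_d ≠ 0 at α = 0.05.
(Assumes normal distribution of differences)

Answer: t = 2.1581, reject H₀

Derivation:
df = n - 1 = 22
SE = s_d/√n = 6.0/√23 = 1.2511
t = d̄/SE = 2.7/1.2511 = 2.1581
Critical value: t_{0.025,22} = ±2.074
p-value ≈ 0.0421
Decision: reject H₀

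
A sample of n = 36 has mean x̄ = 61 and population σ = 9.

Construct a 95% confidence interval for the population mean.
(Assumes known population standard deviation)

Confidence level: 95%, α = 0.05
z_0.025 = 1.960
SE = σ/√n = 9/√36 = 1.5000
Margin of error = 1.960 × 1.5000 = 2.9400
CI: x̄ ± margin = 61 ± 2.9400
CI: (58.0600, 63.9400)

Answer: (58.0600, 63.9400)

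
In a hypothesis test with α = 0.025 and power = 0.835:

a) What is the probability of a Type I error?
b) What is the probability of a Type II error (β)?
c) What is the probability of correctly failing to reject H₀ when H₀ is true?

Answer: a) 0.025, b) 0.165, c) 0.975

Derivation:
a) Type I error probability = α = 0.025
b) Power = P(reject H₀ | H₁ true) = 1 - β = 0.835, so Type II error probability = β = 1 - Power = 0.165
c) P(fail to reject H₀ | H₀ true) = 1 - α = 0.975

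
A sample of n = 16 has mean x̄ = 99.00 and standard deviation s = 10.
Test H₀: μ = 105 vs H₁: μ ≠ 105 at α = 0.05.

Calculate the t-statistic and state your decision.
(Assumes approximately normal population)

df = n - 1 = 15
SE = s/√n = 10/√16 = 2.5000
t = (x̄ - μ₀)/SE = (99.00 - 105)/2.5000 = -2.4000
Critical value: t_{0.025,15} = ±2.131
p-value ≈ 0.0298
Decision: reject H₀

Answer: t = -2.4000, reject H₀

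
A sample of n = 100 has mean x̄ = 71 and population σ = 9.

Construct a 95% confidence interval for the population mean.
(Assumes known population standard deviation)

Confidence level: 95%, α = 0.05
z_0.025 = 1.960
SE = σ/√n = 9/√100 = 0.9000
Margin of error = 1.960 × 0.9000 = 1.7640
CI: x̄ ± margin = 71 ± 1.7640
CI: (69.2360, 72.7640)

Answer: (69.2360, 72.7640)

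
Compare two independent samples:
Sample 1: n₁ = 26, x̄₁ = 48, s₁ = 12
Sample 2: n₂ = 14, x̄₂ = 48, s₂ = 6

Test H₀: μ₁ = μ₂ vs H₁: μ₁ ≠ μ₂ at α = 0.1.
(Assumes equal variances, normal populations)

Pooled variance: s²_p = [25×12² + 13×6²]/(38) = 107.0526
s_p = 10.3466
SE = s_p×√(1/n₁ + 1/n₂) = 10.3466×√(1/26 + 1/14) = 3.4299
t = (x̄₁ - x̄₂)/SE = (48 - 48)/3.4299 = 0.0000
df = 38, t-critical = ±1.686
Decision: fail to reject H₀

Answer: t = 0.0000, fail to reject H₀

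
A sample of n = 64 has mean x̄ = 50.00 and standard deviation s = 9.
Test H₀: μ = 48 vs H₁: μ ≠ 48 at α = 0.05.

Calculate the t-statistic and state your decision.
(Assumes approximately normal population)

Answer: t = 1.7778, fail to reject H₀

Derivation:
df = n - 1 = 63
SE = s/√n = 9/√64 = 1.1250
t = (x̄ - μ₀)/SE = (50.00 - 48)/1.1250 = 1.7778
Critical value: t_{0.025,63} = ±1.998
p-value ≈ 0.0803
Decision: fail to reject H₀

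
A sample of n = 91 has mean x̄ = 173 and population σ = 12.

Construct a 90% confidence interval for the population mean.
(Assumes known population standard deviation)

Confidence level: 90%, α = 0.1
z_0.05 = 1.645
SE = σ/√n = 12/√91 = 1.2579
Margin of error = 1.645 × 1.2579 = 2.0692
CI: x̄ ± margin = 173 ± 2.0692
CI: (170.9308, 175.0692)

Answer: (170.9308, 175.0692)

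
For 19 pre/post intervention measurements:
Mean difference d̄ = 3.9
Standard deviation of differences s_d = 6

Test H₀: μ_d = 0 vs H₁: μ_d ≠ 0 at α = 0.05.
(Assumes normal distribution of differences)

df = n - 1 = 18
SE = s_d/√n = 6/√19 = 1.3765
t = d̄/SE = 3.9/1.3765 = 2.8333
Critical value: t_{0.025,18} = ±2.101
p-value ≈ 0.0110
Decision: reject H₀

Answer: t = 2.8333, reject H₀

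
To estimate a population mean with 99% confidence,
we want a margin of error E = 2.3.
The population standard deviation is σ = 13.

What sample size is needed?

Answer: n = 212

Derivation:
z_0.005 = 2.576
n = (z×σ/E)² = (2.576×13/2.3)²
n = 211.9936
Round up: n = 212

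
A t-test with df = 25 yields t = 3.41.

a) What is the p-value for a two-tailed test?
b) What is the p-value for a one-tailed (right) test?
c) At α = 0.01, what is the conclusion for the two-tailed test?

Answer: a) 0.0022, b) 0.0011, c) reject H₀

Derivation:
Using t-distribution with df = 25:
a) Two-tailed: p = 2×P(T > 3.41) = 0.0022
b) One-tailed: p = P(T > 3.41) = 0.0011
c) 0.0022 < 0.01, reject H₀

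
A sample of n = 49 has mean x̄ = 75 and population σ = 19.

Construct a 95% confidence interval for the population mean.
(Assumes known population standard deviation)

Confidence level: 95%, α = 0.05
z_0.025 = 1.960
SE = σ/√n = 19/√49 = 2.7143
Margin of error = 1.960 × 2.7143 = 5.3200
CI: x̄ ± margin = 75 ± 5.3200
CI: (69.6800, 80.3200)

Answer: (69.6800, 80.3200)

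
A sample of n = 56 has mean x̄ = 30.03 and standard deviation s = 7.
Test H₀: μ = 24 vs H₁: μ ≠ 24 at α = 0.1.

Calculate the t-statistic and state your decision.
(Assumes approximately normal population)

Answer: t = 6.4464, reject H₀

Derivation:
df = n - 1 = 55
SE = s/√n = 7/√56 = 0.9354
t = (x̄ - μ₀)/SE = (30.03 - 24)/0.9354 = 6.4464
Critical value: t_{0.05,55} = ±1.673
p-value < 0.0001
Decision: reject H₀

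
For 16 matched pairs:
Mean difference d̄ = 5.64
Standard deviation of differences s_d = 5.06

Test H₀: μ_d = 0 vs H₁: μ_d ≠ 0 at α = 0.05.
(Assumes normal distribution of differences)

Answer: t = 4.4585, reject H₀

Derivation:
df = n - 1 = 15
SE = s_d/√n = 5.06/√16 = 1.2650
t = d̄/SE = 5.64/1.2650 = 4.4585
Critical value: t_{0.025,15} = ±2.131
p-value ≈ 0.0005
Decision: reject H₀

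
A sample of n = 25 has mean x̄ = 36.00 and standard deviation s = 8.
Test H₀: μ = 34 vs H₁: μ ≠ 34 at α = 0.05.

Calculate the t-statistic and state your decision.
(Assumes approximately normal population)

Answer: t = 1.2500, fail to reject H₀

Derivation:
df = n - 1 = 24
SE = s/√n = 8/√25 = 1.6000
t = (x̄ - μ₀)/SE = (36.00 - 34)/1.6000 = 1.2500
Critical value: t_{0.025,24} = ±2.064
p-value ≈ 0.2234
Decision: fail to reject H₀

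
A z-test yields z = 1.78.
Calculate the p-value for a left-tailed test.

Answer: p-value ≈ 0.9625

Derivation:
For z = 1.78:
p = P(Z < 1.78) = Φ(1.78) = 0.9625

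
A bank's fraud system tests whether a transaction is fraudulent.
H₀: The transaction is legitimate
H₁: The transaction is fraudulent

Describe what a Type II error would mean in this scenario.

A Type I error (probability α) occurs when we reject a true H₀.
A Type II error (probability β) occurs when we fail to reject a false H₀.

Answer: Allowing a fraudulent transaction to go through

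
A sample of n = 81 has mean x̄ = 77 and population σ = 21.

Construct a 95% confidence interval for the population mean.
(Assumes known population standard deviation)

Confidence level: 95%, α = 0.05
z_0.025 = 1.960
SE = σ/√n = 21/√81 = 2.3333
Margin of error = 1.960 × 2.3333 = 4.5733
CI: x̄ ± margin = 77 ± 4.5733
CI: (72.4267, 81.5733)

Answer: (72.4267, 81.5733)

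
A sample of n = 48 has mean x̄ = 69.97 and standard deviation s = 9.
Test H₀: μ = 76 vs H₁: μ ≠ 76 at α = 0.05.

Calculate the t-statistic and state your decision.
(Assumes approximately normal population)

Answer: t = -4.6420, reject H₀

Derivation:
df = n - 1 = 47
SE = s/√n = 9/√48 = 1.2990
t = (x̄ - μ₀)/SE = (69.97 - 76)/1.2990 = -4.6420
Critical value: t_{0.025,47} = ±2.012
p-value < 0.0001
Decision: reject H₀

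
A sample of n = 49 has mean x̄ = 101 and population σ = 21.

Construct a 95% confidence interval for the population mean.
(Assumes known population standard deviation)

Confidence level: 95%, α = 0.05
z_0.025 = 1.960
SE = σ/√n = 21/√49 = 3.0000
Margin of error = 1.960 × 3.0000 = 5.8800
CI: x̄ ± margin = 101 ± 5.8800
CI: (95.1200, 106.8800)

Answer: (95.1200, 106.8800)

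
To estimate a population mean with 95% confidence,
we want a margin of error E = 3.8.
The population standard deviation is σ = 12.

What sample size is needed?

z_0.025 = 1.960
n = (z×σ/E)² = (1.960×12/3.8)²
n = 38.3096
Round up: n = 39

Answer: n = 39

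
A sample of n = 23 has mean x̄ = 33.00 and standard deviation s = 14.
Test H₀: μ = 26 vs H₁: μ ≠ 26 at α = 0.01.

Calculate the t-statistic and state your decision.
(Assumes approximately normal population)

df = n - 1 = 22
SE = s/√n = 14/√23 = 2.9192
t = (x̄ - μ₀)/SE = (33.00 - 26)/2.9192 = 2.3979
Critical value: t_{0.005,22} = ±2.819
p-value ≈ 0.0254
Decision: fail to reject H₀

Answer: t = 2.3979, fail to reject H₀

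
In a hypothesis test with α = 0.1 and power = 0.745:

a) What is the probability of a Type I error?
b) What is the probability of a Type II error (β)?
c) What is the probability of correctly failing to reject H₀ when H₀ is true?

Answer: a) 0.1, b) 0.255, c) 0.9

Derivation:
a) Type I error probability = α = 0.1
b) Power = P(reject H₀ | H₁ true) = 1 - β = 0.745, so Type II error probability = β = 1 - Power = 0.255
c) P(fail to reject H₀ | H₀ true) = 1 - α = 0.9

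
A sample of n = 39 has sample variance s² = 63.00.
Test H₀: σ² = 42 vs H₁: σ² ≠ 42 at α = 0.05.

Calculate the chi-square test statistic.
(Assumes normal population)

df = n - 1 = 38
χ² = (n-1)s²/σ₀² = 38×63.00/42 = 57.0000
Critical values: χ²_{0.975,38} = 22.878, χ²_{0.025,38} = 56.896
Rejection region: χ² < 22.878 or χ² > 56.896
Decision: reject H₀

Answer: χ² = 57.0000, reject H₀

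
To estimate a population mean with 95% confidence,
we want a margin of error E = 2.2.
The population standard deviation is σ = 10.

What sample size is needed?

z_0.025 = 1.960
n = (z×σ/E)² = (1.960×10/2.2)²
n = 79.3719
Round up: n = 80

Answer: n = 80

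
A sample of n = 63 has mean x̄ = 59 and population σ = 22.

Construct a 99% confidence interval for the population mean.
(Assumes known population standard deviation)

Confidence level: 99%, α = 0.01
z_0.005 = 2.576
SE = σ/√n = 22/√63 = 2.7717
Margin of error = 2.576 × 2.7717 = 7.1399
CI: x̄ ± margin = 59 ± 7.1399
CI: (51.8601, 66.1399)

Answer: (51.8601, 66.1399)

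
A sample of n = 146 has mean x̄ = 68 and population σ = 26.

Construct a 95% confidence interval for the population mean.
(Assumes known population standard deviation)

Confidence level: 95%, α = 0.05
z_0.025 = 1.960
SE = σ/√n = 26/√146 = 2.1518
Margin of error = 1.960 × 2.1518 = 4.2175
CI: x̄ ± margin = 68 ± 4.2175
CI: (63.7825, 72.2175)

Answer: (63.7825, 72.2175)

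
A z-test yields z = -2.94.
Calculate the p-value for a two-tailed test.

For z = -2.94:
p = 2×P(Z > |-2.94|) = 2×(1 - Φ(2.94)) = 0.0033

Answer: p-value ≈ 0.0033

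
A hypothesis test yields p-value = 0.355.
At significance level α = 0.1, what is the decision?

Compare p-value to α:
0.355 ≥ 0.1
Decision: fail to reject H₀

Answer: fail to reject H₀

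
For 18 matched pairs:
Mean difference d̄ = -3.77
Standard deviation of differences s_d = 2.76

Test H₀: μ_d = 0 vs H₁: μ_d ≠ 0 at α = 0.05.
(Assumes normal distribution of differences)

Answer: t = -5.7955, reject H₀

Derivation:
df = n - 1 = 17
SE = s_d/√n = 2.76/√18 = 0.6505
t = d̄/SE = -3.77/0.6505 = -5.7955
Critical value: t_{0.025,17} = ±2.110
p-value < 0.0001
Decision: reject H₀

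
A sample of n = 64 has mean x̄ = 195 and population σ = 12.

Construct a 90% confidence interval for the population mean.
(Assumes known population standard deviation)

Confidence level: 90%, α = 0.1
z_0.05 = 1.645
SE = σ/√n = 12/√64 = 1.5000
Margin of error = 1.645 × 1.5000 = 2.4675
CI: x̄ ± margin = 195 ± 2.4675
CI: (192.5325, 197.4675)

Answer: (192.5325, 197.4675)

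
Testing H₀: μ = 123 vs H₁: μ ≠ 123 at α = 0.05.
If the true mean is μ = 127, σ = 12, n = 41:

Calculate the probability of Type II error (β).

Answer: β ≈ 0.4308

Derivation:
SE = σ/√n = 12/√41 = 1.8741
Critical values: μ₀ ± z_0.025×SE = 123 ± 1.960×1.8741
Acceptance region: (119.3268, 126.6732)
Under H₁ (μ = 127): z_high = (126.6732 - 127)/1.8741 = -0.1744, z_low = (119.3268 - 127)/1.8741 = -4.0943
β = P(not reject | H₁) = Φ(-0.1744) - Φ(-4.0943) ≈ 0.4308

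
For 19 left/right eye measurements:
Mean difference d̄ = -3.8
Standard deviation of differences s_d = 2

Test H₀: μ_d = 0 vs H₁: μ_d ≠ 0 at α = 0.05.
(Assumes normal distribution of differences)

Answer: t = -8.2825, reject H₀

Derivation:
df = n - 1 = 18
SE = s_d/√n = 2/√19 = 0.4588
t = d̄/SE = -3.8/0.4588 = -8.2825
Critical value: t_{0.025,18} = ±2.101
p-value < 0.0001
Decision: reject H₀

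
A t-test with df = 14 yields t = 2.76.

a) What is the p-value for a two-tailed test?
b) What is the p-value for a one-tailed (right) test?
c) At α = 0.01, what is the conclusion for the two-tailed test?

Using t-distribution with df = 14:
a) Two-tailed: p = 2×P(T > 2.76) = 0.0153
b) One-tailed: p = P(T > 2.76) = 0.0077
c) 0.0153 ≥ 0.01, fail to reject H₀

Answer: a) 0.0153, b) 0.0077, c) fail to reject H₀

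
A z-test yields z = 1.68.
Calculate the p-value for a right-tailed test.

Answer: p-value ≈ 0.0465

Derivation:
For z = 1.68:
p = P(Z > 1.68) = 1 - Φ(1.68) = 0.0465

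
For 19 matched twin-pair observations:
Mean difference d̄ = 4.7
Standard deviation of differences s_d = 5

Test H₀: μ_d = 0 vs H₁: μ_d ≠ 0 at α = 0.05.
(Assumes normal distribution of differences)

df = n - 1 = 18
SE = s_d/√n = 5/√19 = 1.1471
t = d̄/SE = 4.7/1.1471 = 4.0973
Critical value: t_{0.025,18} = ±2.101
p-value ≈ 0.0007
Decision: reject H₀

Answer: t = 4.0973, reject H₀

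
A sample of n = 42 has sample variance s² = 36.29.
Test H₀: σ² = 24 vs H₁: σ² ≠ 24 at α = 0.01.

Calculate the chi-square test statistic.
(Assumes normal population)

df = n - 1 = 41
χ² = (n-1)s²/σ₀² = 41×36.29/24 = 61.9954
Critical values: χ²_{0.995,41} = 21.421, χ²_{0.005,41} = 68.053
Rejection region: χ² < 21.421 or χ² > 68.053
Decision: fail to reject H₀

Answer: χ² = 61.9954, fail to reject H₀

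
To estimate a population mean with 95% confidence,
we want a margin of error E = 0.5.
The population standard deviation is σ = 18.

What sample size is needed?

Answer: n = 4979

Derivation:
z_0.025 = 1.960
n = (z×σ/E)² = (1.960×18/0.5)²
n = 4978.7136
Round up: n = 4979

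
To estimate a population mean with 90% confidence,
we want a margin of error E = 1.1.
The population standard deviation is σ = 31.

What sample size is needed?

z_0.05 = 1.645
n = (z×σ/E)² = (1.645×31/1.1)²
n = 2149.1653
Round up: n = 2150

Answer: n = 2150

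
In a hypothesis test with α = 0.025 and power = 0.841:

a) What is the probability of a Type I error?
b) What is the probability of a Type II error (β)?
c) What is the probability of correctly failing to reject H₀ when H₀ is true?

Answer: a) 0.025, b) 0.159, c) 0.975

Derivation:
a) Type I error probability = α = 0.025
b) Power = P(reject H₀ | H₁ true) = 1 - β = 0.841, so Type II error probability = β = 1 - Power = 0.159
c) P(fail to reject H₀ | H₀ true) = 1 - α = 0.975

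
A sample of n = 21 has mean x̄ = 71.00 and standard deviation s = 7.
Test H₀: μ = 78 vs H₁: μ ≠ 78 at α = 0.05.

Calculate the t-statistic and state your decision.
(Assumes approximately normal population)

Answer: t = -4.5827, reject H₀

Derivation:
df = n - 1 = 20
SE = s/√n = 7/√21 = 1.5275
t = (x̄ - μ₀)/SE = (71.00 - 78)/1.5275 = -4.5827
Critical value: t_{0.025,20} = ±2.086
p-value ≈ 0.0002
Decision: reject H₀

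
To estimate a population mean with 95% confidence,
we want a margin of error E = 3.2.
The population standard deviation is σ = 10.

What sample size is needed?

z_0.025 = 1.960
n = (z×σ/E)² = (1.960×10/3.2)²
n = 37.5156
Round up: n = 38

Answer: n = 38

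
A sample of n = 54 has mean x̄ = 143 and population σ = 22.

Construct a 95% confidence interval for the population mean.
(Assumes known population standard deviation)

Confidence level: 95%, α = 0.05
z_0.025 = 1.960
SE = σ/√n = 22/√54 = 2.9938
Margin of error = 1.960 × 2.9938 = 5.8678
CI: x̄ ± margin = 143 ± 5.8678
CI: (137.1322, 148.8678)

Answer: (137.1322, 148.8678)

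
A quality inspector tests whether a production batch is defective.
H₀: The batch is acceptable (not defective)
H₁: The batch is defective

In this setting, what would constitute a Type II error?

Type I error: rejecting H₀ when it is actually true (false positive).
Type II error: failing to reject H₀ when H₁ is actually true (false negative).

Answer: Shipping a defective batch to customers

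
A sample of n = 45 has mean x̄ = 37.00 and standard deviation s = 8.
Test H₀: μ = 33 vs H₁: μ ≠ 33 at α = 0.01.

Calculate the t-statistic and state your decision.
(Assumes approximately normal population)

Answer: t = 3.3540, reject H₀

Derivation:
df = n - 1 = 44
SE = s/√n = 8/√45 = 1.1926
t = (x̄ - μ₀)/SE = (37.00 - 33)/1.1926 = 3.3540
Critical value: t_{0.005,44} = ±2.692
p-value ≈ 0.0016
Decision: reject H₀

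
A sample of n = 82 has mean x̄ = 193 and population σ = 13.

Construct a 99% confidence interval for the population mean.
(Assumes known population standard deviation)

Answer: (189.3019, 196.6981)

Derivation:
Confidence level: 99%, α = 0.01
z_0.005 = 2.576
SE = σ/√n = 13/√82 = 1.4356
Margin of error = 2.576 × 1.4356 = 3.6981
CI: x̄ ± margin = 193 ± 3.6981
CI: (189.3019, 196.6981)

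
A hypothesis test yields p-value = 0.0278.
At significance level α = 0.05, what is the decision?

Answer: reject H₀

Derivation:
Compare p-value to α:
0.0278 < 0.05
Decision: reject H₀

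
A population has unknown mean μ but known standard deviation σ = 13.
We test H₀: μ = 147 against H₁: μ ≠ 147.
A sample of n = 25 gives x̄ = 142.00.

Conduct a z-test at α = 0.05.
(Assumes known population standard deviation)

Standard error: SE = σ/√n = 13/√25 = 2.6000
z-statistic: z = (x̄ - μ₀)/SE = (142.00 - 147)/2.6000 = -1.9231
Critical value: ±1.960
p-value = 0.0545
Decision: fail to reject H₀

Answer: z = -1.9231, fail to reject H₀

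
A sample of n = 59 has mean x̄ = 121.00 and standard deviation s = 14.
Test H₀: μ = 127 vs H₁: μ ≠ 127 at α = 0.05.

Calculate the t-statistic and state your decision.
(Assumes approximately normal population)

df = n - 1 = 58
SE = s/√n = 14/√59 = 1.8226
t = (x̄ - μ₀)/SE = (121.00 - 127)/1.8226 = -3.2920
Critical value: t_{0.025,58} = ±2.002
p-value ≈ 0.0017
Decision: reject H₀

Answer: t = -3.2920, reject H₀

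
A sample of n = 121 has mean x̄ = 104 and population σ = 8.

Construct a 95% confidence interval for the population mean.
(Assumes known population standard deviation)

Confidence level: 95%, α = 0.05
z_0.025 = 1.960
SE = σ/√n = 8/√121 = 0.7273
Margin of error = 1.960 × 0.7273 = 1.4255
CI: x̄ ± margin = 104 ± 1.4255
CI: (102.5745, 105.4255)

Answer: (102.5745, 105.4255)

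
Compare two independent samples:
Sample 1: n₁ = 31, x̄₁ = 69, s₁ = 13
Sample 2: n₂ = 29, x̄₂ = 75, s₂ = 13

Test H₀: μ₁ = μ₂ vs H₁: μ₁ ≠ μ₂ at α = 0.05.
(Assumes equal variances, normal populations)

Pooled variance: s²_p = [30×13² + 28×13²]/(58) = 169.0000
s_p = 13.0000
SE = s_p×√(1/n₁ + 1/n₂) = 13.0000×√(1/31 + 1/29) = 3.3585
t = (x̄₁ - x̄₂)/SE = (69 - 75)/3.3585 = -1.7865
df = 58, t-critical = ±2.002
Decision: fail to reject H₀

Answer: t = -1.7865, fail to reject H₀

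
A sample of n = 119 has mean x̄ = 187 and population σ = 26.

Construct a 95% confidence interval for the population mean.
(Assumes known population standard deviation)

Answer: (182.3285, 191.6715)

Derivation:
Confidence level: 95%, α = 0.05
z_0.025 = 1.960
SE = σ/√n = 26/√119 = 2.3834
Margin of error = 1.960 × 2.3834 = 4.6715
CI: x̄ ± margin = 187 ± 4.6715
CI: (182.3285, 191.6715)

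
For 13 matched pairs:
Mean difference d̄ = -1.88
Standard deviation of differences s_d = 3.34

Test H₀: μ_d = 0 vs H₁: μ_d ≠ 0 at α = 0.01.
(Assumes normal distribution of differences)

df = n - 1 = 12
SE = s_d/√n = 3.34/√13 = 0.9263
t = d̄/SE = -1.88/0.9263 = -2.0296
Critical value: t_{0.005,12} = ±3.055
p-value ≈ 0.0652
Decision: fail to reject H₀

Answer: t = -2.0296, fail to reject H₀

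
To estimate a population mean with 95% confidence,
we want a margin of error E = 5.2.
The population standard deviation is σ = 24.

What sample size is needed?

Answer: n = 82

Derivation:
z_0.025 = 1.960
n = (z×σ/E)² = (1.960×24/5.2)²
n = 81.8329
Round up: n = 82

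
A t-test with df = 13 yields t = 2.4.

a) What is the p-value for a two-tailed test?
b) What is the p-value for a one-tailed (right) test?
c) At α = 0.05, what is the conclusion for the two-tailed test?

Using t-distribution with df = 13:
a) Two-tailed: p = 2×P(T > 2.4) = 0.0321
b) One-tailed: p = P(T > 2.4) = 0.0160
c) 0.0321 < 0.05, reject H₀

Answer: a) 0.0321, b) 0.0160, c) reject H₀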